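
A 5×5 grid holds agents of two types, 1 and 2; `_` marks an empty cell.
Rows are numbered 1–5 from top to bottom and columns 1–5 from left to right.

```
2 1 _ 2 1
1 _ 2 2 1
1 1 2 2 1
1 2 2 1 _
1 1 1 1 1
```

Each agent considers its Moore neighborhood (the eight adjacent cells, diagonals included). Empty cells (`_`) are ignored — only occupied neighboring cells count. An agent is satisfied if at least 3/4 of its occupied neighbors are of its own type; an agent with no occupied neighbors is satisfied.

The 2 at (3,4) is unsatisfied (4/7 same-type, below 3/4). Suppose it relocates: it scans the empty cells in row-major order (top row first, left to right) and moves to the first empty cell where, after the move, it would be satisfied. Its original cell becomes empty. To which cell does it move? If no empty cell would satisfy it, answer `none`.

Vacating (3,4). Empty cells in order:
  (1,3): 3/4 same-type → satisfied — stop here.

(1,3)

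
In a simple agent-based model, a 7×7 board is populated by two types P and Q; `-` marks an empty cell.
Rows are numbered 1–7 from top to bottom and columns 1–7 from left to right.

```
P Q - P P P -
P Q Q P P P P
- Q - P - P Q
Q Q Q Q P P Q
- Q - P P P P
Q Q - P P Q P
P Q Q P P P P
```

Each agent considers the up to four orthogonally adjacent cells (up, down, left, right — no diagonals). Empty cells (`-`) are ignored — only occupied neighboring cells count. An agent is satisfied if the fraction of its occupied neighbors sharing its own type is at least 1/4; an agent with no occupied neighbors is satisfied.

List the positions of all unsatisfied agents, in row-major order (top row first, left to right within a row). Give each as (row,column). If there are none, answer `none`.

(6,6), (7,1)

Row 1: (1,1)P 1/2 ✓ · (1,2)Q 1/2 ✓ · (1,4)P 2/2 ✓ · (1,5)P 3/3 ✓ · (1,6)P 2/2 ✓
Row 2: (2,1)P 1/2 ✓ · (2,2)Q 3/4 ✓ · (2,3)Q 1/2 ✓ · (2,4)P 3/4 ✓ · (2,5)P 3/3 ✓ · (2,6)P 4/4 ✓ · (2,7)P 1/2 ✓
Row 3: (3,2)Q 2/2 ✓ · (3,4)P 1/2 ✓ · (3,6)P 2/3 ✓ · (3,7)Q 1/3 ✓
Row 4: (4,1)Q 1/1 ✓ · (4,2)Q 4/4 ✓ · (4,3)Q 2/2 ✓ · (4,4)Q 1/4 ✓ · (4,5)P 2/3 ✓ · (4,6)P 3/4 ✓ · (4,7)Q 1/3 ✓
Row 5: (5,2)Q 2/2 ✓ · (5,4)P 2/3 ✓ · (5,5)P 4/4 ✓ · (5,6)P 3/4 ✓ · (5,7)P 2/3 ✓
Row 6: (6,1)Q 1/2 ✓ · (6,2)Q 3/3 ✓ · (6,4)P 3/3 ✓ · (6,5)P 3/4 ✓ · (6,6)Q 0/4 ✗ · (6,7)P 2/3 ✓
Row 7: (7,1)P 0/2 ✗ · (7,2)Q 2/3 ✓ · (7,3)Q 1/2 ✓ · (7,4)P 2/3 ✓ · (7,5)P 3/3 ✓ · (7,6)P 2/3 ✓ · (7,7)P 2/2 ✓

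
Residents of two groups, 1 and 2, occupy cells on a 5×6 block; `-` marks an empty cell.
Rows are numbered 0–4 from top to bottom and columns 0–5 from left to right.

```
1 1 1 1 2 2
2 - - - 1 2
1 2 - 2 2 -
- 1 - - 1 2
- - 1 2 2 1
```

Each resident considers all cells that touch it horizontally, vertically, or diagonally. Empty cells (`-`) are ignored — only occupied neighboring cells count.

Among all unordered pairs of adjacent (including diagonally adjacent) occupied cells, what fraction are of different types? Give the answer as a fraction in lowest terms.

19/35

Scan each occupied cell's neighbors to the right and below (and the two forward diagonals) so each pair is counted once.
Row 0: 1(0,0)–1(0,1)= 1(0,0)–2(1,0)≠ 1(0,1)–1(0,2)= 1(0,1)–2(1,0)≠ 1(0,2)–1(0,3)= 1(0,3)–2(0,4)≠ 1(0,3)–1(1,4)= 2(0,4)–2(0,5)= 2(0,4)–1(1,4)≠ 2(0,4)–2(1,5)= 2(0,5)–2(1,5)= 2(0,5)–1(1,4)≠  → 5/12 unlike.
Row 1: 2(1,0)–1(2,0)≠ 2(1,0)–2(2,1)= 1(1,4)–2(1,5)≠ 1(1,4)–2(2,4)≠ 1(1,4)–2(2,3)≠ 2(1,5)–2(2,4)=  → 4/6 unlike.
Row 2: 1(2,0)–2(2,1)≠ 1(2,0)–1(3,1)= 2(2,1)–1(3,1)≠ 2(2,3)–2(2,4)= 2(2,3)–1(3,4)≠ 2(2,4)–1(3,4)≠ 2(2,4)–2(3,5)=  → 4/7 unlike.
Row 3: 1(3,1)–1(4,2)= 1(3,4)–2(3,5)≠ 1(3,4)–2(4,4)≠ 1(3,4)–1(4,5)= 1(3,4)–2(4,3)≠ 2(3,5)–1(4,5)≠ 2(3,5)–2(4,4)=  → 4/7 unlike.
Row 4: 1(4,2)–2(4,3)≠ 2(4,3)–2(4,4)= 2(4,4)–1(4,5)≠  → 2/3 unlike.
Total adjacent occupied pairs: 35; unlike-type pairs: 19.
19/35 is already in lowest terms.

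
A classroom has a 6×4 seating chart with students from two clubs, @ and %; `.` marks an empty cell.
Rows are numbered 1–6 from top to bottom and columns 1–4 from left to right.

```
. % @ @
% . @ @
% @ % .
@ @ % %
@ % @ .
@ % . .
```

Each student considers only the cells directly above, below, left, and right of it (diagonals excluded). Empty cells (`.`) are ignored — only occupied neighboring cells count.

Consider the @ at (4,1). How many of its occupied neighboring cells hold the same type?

Occupied neighbors of (4,1): (3,1)=%, (5,1)=@, (4,2)=@.
Same type (@): 2 of 3.

2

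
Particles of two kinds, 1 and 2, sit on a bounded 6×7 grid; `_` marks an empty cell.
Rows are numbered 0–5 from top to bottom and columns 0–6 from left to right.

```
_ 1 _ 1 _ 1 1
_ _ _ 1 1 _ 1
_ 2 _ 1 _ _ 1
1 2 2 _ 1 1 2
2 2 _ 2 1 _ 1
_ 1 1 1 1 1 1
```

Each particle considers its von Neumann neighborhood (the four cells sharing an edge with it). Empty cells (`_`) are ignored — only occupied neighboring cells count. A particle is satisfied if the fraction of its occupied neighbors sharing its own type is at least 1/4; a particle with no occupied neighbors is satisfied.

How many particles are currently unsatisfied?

3

Row 0: (0,1)1 0/0 ✓ · (0,3)1 1/1 ✓ · (0,5)1 1/1 ✓ · (0,6)1 2/2 ✓
Row 1: (1,3)1 3/3 ✓ · (1,4)1 1/1 ✓ · (1,6)1 2/2 ✓
Row 2: (2,1)2 1/1 ✓ · (2,3)1 1/1 ✓ · (2,6)1 1/2 ✓
Row 3: (3,0)1 0/2 ✗ · (3,1)2 3/4 ✓ · (3,2)2 1/1 ✓ · (3,4)1 2/2 ✓ · (3,5)1 1/2 ✓ · (3,6)2 0/3 ✗
Row 4: (4,0)2 1/2 ✓ · (4,1)2 2/3 ✓ · (4,3)2 0/2 ✗ · (4,4)1 2/3 ✓ · (4,6)1 1/2 ✓
Row 5: (5,1)1 1/2 ✓ · (5,2)1 2/2 ✓ · (5,3)1 2/3 ✓ · (5,4)1 3/3 ✓ · (5,5)1 2/2 ✓ · (5,6)1 2/2 ✓
Unsatisfied: (3,0), (3,6), (4,3) — 3 in total.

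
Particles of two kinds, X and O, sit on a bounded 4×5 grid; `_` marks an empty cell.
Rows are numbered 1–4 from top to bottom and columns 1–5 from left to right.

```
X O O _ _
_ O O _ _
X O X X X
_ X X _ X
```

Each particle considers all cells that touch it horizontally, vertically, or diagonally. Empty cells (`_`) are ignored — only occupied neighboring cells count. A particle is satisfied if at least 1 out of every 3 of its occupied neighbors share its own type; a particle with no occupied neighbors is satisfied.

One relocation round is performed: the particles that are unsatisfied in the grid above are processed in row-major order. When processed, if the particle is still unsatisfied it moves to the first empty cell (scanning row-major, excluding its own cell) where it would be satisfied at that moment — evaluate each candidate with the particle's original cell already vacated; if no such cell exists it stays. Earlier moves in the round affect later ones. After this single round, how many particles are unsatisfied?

0

Initially unsatisfied (in order): (1,1).
  (1,1) → (1,5).
Resulting grid:
_ O O _ X
_ O O _ _
X O X X X
_ X X _ X
All satisfied now.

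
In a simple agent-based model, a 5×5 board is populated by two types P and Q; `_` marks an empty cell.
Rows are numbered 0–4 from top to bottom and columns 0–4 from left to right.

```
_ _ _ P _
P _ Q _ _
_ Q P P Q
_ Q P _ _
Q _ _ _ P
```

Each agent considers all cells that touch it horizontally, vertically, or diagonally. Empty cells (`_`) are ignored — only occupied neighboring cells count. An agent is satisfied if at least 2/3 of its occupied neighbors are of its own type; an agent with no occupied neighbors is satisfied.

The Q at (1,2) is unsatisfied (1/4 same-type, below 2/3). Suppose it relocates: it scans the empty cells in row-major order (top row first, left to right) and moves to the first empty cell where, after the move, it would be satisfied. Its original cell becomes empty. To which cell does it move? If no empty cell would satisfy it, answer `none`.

Vacating (1,2). Empty cells in order:
  (0,0): 0/1 same-type → still unsatisfied.
  (0,1): 0/1 same-type → still unsatisfied.
  (0,2): 0/1 same-type → still unsatisfied.
  (0,4): 0/1 same-type → still unsatisfied.
  (1,1): 1/3 same-type → still unsatisfied.
  (1,3): 1/4 same-type → still unsatisfied.
  (1,4): 1/3 same-type → still unsatisfied.
  (2,0): 2/3 same-type → satisfied — stop here.

(2,0)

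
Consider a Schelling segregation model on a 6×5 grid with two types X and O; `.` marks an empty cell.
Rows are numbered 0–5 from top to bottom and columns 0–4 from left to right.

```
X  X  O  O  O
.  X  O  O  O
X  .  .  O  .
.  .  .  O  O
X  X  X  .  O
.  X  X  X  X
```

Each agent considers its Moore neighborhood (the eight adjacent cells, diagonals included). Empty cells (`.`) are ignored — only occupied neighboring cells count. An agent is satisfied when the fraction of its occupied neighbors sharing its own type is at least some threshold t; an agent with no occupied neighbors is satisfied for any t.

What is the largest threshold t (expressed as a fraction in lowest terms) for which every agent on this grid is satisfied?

1/2

(0,0)X 2/2
(0,1)X 2/4
(0,2)O 3/5
(0,3)O 5/5
(0,4)O 3/3
(1,1)X 3/5
(1,2)O 4/6
(1,3)O 6/6
(1,4)O 4/4
(2,0)X 1/1
(2,3)O 5/5
(3,3)O 3/4
(3,4)O 3/3
(4,0)X 2/2
(4,1)X 4/4
(4,2)X 4/5
(4,4)O 2/4
(5,1)X 4/4
(5,2)X 4/4
(5,3)X 3/4
(5,4)X 1/2
The smallest same-type fraction is 2/4 at (0,1), which reduces to 1/2. Any threshold above that leaves this agent unsatisfied.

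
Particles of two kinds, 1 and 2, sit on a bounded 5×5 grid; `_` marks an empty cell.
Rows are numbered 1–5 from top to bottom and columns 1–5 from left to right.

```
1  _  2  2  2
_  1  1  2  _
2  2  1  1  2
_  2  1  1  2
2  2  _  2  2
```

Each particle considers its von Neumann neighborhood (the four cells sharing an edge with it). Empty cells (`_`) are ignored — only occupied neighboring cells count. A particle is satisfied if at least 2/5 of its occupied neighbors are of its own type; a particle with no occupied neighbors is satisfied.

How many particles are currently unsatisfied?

Row 1: (1,1)1 0/0 ✓ · (1,3)2 1/2 ✓ · (1,4)2 3/3 ✓ · (1,5)2 1/1 ✓
Row 2: (2,2)1 1/2 ✓ · (2,3)1 2/4 ✓ · (2,4)2 1/3 ✗
Row 3: (3,1)2 1/1 ✓ · (3,2)2 2/4 ✓ · (3,3)1 3/4 ✓ · (3,4)1 2/4 ✓ · (3,5)2 1/2 ✓
Row 4: (4,2)2 2/3 ✓ · (4,3)1 2/3 ✓ · (4,4)1 2/4 ✓ · (4,5)2 2/3 ✓
Row 5: (5,1)2 1/1 ✓ · (5,2)2 2/2 ✓ · (5,4)2 1/2 ✓ · (5,5)2 2/2 ✓
Unsatisfied: (2,4) — 1 in total.

1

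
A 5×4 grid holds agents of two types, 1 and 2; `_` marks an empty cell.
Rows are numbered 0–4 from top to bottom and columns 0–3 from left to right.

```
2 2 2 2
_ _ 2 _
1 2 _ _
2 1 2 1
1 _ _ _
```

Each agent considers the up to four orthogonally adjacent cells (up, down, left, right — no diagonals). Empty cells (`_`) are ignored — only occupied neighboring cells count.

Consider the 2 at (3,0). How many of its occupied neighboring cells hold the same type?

0

Occupied neighbors of (3,0): (2,0)=1, (4,0)=1, (3,1)=1.
Same type (2): 0 of 3.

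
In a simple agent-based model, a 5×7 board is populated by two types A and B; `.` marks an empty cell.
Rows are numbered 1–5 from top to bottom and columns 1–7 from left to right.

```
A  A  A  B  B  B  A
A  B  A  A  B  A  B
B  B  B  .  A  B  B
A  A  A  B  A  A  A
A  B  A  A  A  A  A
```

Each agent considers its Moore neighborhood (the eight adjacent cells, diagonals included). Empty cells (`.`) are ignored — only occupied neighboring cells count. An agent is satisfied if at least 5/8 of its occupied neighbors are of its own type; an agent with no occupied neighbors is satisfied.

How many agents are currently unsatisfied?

Row 1: (1,1)A 2/3 satisfied · (1,2)A 4/5 satisfied · (1,3)A 3/5 not · (1,4)B 2/5 not · (1,5)B 3/5 not · (1,6)B 3/5 not · (1,7)A 1/3 not
Row 2: (2,1)A 2/5 not · (2,2)B 3/8 not · (2,3)A 3/7 not · (2,4)A 3/7 not · (2,5)B 4/7 not · (2,6)A 2/8 not · (2,7)B 3/5 not
Row 3: (3,1)B 2/5 not · (3,2)B 3/8 not · (3,3)B 3/7 not · (3,5)A 4/7 not · (3,6)B 3/8 not · (3,7)B 2/5 not
Row 4: (4,1)A 2/5 not · (4,2)A 4/8 not · (4,3)A 3/7 not · (4,4)B 1/7 not · (4,5)A 5/7 satisfied · (4,6)A 6/8 satisfied · (4,7)A 3/5 not
Row 5: (5,1)A 2/3 satisfied · (5,2)B 0/5 not · (5,3)A 3/5 not · (5,4)A 4/5 satisfied · (5,5)A 4/5 satisfied · (5,6)A 5/5 satisfied · (5,7)A 3/3 satisfied
Unsatisfied: (1,3), (1,4), (1,5), (1,6), (1,7), (2,1), (2,2), (2,3), (2,4), (2,5), (2,6), (2,7), (3,1), (3,2), (3,3), (3,5), (3,6), (3,7), (4,1), (4,2), (4,3), (4,4), (4,7), (5,2), (5,3) — 25 in total.

25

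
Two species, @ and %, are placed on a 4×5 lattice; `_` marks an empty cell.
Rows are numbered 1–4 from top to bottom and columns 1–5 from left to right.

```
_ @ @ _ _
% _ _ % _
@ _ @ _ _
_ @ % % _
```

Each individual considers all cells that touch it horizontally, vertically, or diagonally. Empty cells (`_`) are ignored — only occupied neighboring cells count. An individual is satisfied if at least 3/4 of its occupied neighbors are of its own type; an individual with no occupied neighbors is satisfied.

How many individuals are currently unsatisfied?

Row 1: (1,2)@ 1/2 not · (1,3)@ 1/2 not
Row 2: (2,1)% 0/2 not · (2,4)% 0/2 not
Row 3: (3,1)@ 1/2 not · (3,3)@ 1/4 not
Row 4: (4,2)@ 2/3 not · (4,3)% 1/3 not · (4,4)% 1/2 not
Unsatisfied: (1,2), (1,3), (2,1), (2,4), (3,1), (3,3), (4,2), (4,3), (4,4) — 9 in total.

9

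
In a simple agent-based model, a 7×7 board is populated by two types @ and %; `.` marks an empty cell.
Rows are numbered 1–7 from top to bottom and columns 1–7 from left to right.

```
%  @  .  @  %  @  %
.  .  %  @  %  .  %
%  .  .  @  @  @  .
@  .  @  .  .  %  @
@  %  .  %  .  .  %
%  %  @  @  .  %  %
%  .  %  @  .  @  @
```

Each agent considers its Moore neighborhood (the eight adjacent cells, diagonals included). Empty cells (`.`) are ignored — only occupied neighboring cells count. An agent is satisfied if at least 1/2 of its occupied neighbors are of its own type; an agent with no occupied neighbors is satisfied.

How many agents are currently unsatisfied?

21

Row 1: (1,1)% 0/1 ✗ · (1,2)@ 0/2 ✗ · (1,4)@ 1/4 ✗ · (1,5)% 1/4 ✗ · (1,6)@ 0/4 ✗ · (1,7)% 1/2 ✓
Row 2: (2,3)% 0/4 ✗ · (2,4)@ 3/6 ✓ · (2,5)% 1/7 ✗ · (2,7)% 1/3 ✗
Row 3: (3,1)% 0/1 ✗ · (3,4)@ 3/5 ✓ · (3,5)@ 3/5 ✓ · (3,6)@ 2/5 ✗
Row 4: (4,1)@ 1/3 ✗ · (4,3)@ 1/3 ✗ · (4,6)% 1/4 ✗ · (4,7)@ 1/3 ✗
Row 5: (5,1)@ 1/4 ✗ · (5,2)% 2/6 ✗ · (5,4)% 0/3 ✗ · (5,7)% 3/4 ✓
Row 6: (6,1)% 3/4 ✓ · (6,2)% 4/6 ✓ · (6,3)@ 2/6 ✗ · (6,4)@ 2/4 ✓ · (6,6)% 2/4 ✓ · (6,7)% 2/4 ✓
Row 7: (7,1)% 2/2 ✓ · (7,3)% 1/4 ✗ · (7,4)@ 2/3 ✓ · (7,6)@ 1/3 ✗ · (7,7)@ 1/3 ✗
Unsatisfied: (1,1), (1,2), (1,4), (1,5), (1,6), (2,3), (2,5), (2,7), (3,1), (3,6), (4,1), (4,3), (4,6), (4,7), (5,1), (5,2), (5,4), (6,3), (7,3), (7,6), (7,7) — 21 in total.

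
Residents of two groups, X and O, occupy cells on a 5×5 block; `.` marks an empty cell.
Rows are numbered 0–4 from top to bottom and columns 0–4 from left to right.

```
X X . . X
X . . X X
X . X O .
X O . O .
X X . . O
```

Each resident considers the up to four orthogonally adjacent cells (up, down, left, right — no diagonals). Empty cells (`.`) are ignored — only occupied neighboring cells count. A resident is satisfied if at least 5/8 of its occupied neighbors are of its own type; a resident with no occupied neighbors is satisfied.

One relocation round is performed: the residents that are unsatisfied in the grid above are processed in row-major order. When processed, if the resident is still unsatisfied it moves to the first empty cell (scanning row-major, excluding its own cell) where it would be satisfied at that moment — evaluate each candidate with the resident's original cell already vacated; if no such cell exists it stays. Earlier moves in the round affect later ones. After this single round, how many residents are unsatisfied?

Initially unsatisfied (in order): (1,3), (2,2), (2,3), (3,1), (4,1).
  (1,3) → (0,2).
  (2,2) → (0,3).
  (2,3): now satisfied by earlier moves; stays.
  (3,1) → (2,2).
  (4,1): now satisfied by earlier moves; stays.
Resulting grid:
X X X X X
X . . . X
X . O O .
X . . O .
X X . . O
All satisfied now.

0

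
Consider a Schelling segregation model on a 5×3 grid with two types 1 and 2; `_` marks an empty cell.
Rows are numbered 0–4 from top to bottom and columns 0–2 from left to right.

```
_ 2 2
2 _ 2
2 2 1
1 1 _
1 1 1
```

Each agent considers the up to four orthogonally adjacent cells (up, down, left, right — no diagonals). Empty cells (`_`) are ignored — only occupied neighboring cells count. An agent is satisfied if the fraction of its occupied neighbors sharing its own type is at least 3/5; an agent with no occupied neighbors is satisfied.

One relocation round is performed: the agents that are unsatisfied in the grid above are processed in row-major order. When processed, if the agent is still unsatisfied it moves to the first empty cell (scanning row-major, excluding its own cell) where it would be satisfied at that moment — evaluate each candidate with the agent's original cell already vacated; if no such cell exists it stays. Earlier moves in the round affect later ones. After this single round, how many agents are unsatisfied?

1

Initially unsatisfied (in order): (1,2), (2,1), (2,2).
  (1,2) → (0,0).
  (2,1) → (1,1).
  (2,2): now satisfied by earlier moves; stays.
Resulting grid:
2 2 2
2 2 _
2 _ 1
1 1 _
1 1 1
Unsatisfied now: (2,0).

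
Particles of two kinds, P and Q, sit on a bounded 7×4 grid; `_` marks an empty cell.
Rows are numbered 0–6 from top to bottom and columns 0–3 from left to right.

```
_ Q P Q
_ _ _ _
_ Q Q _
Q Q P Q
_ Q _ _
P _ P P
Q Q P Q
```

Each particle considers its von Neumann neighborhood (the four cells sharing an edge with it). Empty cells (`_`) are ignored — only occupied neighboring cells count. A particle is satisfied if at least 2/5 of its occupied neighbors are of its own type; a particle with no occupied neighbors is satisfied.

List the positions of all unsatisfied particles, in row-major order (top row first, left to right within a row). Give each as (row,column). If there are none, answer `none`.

(0,1)Q 0/1 not
(0,2)P 0/2 not
(0,3)Q 0/1 not
(2,1)Q 2/2 satisfied
(2,2)Q 1/2 satisfied
(3,0)Q 1/1 satisfied
(3,1)Q 3/4 satisfied
(3,2)P 0/3 not
(3,3)Q 0/1 not
(4,1)Q 1/1 satisfied
(5,0)P 0/1 not
(5,2)P 2/2 satisfied
(5,3)P 1/2 satisfied
(6,0)Q 1/2 satisfied
(6,1)Q 1/2 satisfied
(6,2)P 1/3 not
(6,3)Q 0/2 not

(0,1), (0,2), (0,3), (3,2), (3,3), (5,0), (6,2), (6,3)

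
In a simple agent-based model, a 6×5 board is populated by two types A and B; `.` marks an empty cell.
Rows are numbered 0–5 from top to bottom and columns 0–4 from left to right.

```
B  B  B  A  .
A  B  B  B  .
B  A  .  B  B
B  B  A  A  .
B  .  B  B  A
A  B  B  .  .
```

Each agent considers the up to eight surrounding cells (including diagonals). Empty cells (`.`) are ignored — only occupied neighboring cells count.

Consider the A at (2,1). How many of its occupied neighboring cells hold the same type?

2

Occupied neighbors of (2,1): (1,0)=A, (1,1)=B, (1,2)=B, (2,0)=B, (3,0)=B, (3,1)=B, (3,2)=A.
Same type (A): 2 of 7.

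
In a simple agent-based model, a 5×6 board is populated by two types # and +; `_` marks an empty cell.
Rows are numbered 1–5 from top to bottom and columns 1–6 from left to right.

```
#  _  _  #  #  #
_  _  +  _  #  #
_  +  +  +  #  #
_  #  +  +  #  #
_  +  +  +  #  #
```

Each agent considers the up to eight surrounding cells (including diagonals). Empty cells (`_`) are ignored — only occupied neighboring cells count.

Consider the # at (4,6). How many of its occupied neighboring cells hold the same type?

5

Occupied neighbors of (4,6): (3,5)=#, (3,6)=#, (4,5)=#, (5,5)=#, (5,6)=#.
Same type (#): 5 of 5.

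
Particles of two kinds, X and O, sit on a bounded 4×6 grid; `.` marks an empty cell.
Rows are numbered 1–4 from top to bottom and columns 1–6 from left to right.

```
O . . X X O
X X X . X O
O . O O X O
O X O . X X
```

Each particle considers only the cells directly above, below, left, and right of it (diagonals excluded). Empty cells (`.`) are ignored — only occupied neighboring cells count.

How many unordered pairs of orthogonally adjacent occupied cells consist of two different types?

10

Scan each occupied cell's neighbors to the right and below so each pair is counted once.
Row 1: O(1,1)–X(2,1)≠ X(1,4)–X(1,5)= X(1,5)–O(1,6)≠ X(1,5)–X(2,5)= O(1,6)–O(2,6)=  → 2/5 unlike.
Row 2: X(2,1)–X(2,2)= X(2,1)–O(3,1)≠ X(2,2)–X(2,3)= X(2,3)–O(3,3)≠ X(2,5)–O(2,6)≠ X(2,5)–X(3,5)= O(2,6)–O(3,6)=  → 3/7 unlike.
Row 3: O(3,1)–O(4,1)= O(3,3)–O(3,4)= O(3,3)–O(4,3)= O(3,4)–X(3,5)≠ X(3,5)–O(3,6)≠ X(3,5)–X(4,5)= O(3,6)–X(4,6)≠  → 3/7 unlike.
Row 4: O(4,1)–X(4,2)≠ X(4,2)–O(4,3)≠ X(4,5)–X(4,6)=  → 2/3 unlike.
Total adjacent occupied pairs: 22; unlike-type pairs: 10.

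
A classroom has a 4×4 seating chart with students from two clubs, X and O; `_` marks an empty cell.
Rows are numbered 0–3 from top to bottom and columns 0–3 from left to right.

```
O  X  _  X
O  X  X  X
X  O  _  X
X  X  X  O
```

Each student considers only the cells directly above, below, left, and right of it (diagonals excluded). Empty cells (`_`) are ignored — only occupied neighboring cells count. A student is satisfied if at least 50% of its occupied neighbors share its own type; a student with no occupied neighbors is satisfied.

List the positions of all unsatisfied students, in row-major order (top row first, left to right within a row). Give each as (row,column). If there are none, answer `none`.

(1,0), (2,0), (2,1), (3,3)

(0,0)O 1/2 ✓
(0,1)X 1/2 ✓
(0,3)X 1/1 ✓
(1,0)O 1/3 ✗
(1,1)X 2/4 ✓
(1,2)X 2/2 ✓
(1,3)X 3/3 ✓
(2,0)X 1/3 ✗
(2,1)O 0/3 ✗
(2,3)X 1/2 ✓
(3,0)X 2/2 ✓
(3,1)X 2/3 ✓
(3,2)X 1/2 ✓
(3,3)O 0/2 ✗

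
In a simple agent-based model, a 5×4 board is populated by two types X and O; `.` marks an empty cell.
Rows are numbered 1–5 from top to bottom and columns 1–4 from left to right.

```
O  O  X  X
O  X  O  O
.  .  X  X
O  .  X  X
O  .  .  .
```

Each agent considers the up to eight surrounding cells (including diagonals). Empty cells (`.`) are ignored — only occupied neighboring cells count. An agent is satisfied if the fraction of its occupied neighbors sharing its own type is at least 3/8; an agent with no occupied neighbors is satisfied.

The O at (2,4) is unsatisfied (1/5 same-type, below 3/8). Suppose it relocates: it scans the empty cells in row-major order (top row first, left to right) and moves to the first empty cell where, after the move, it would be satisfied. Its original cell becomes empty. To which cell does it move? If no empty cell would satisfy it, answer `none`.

Vacating (2,4). Empty cells in order:
  (3,1): 2/3 same-type → satisfied — stop here.

(3,1)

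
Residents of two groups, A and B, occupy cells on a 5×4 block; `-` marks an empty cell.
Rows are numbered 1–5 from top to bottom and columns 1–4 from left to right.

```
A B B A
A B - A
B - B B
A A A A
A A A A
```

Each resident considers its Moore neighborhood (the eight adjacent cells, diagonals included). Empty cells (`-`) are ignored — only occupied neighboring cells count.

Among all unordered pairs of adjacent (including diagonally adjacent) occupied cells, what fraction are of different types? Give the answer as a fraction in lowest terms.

2/5

Scan each occupied cell's neighbors to the right and below (and the two forward diagonals) so each pair is counted once.
Row 1: A(1,1)–B(1,2)≠ A(1,1)–A(2,1)= A(1,1)–B(2,2)≠ B(1,2)–B(1,3)= B(1,2)–B(2,2)= B(1,2)–A(2,1)≠ B(1,3)–A(1,4)≠ B(1,3)–A(2,4)≠ B(1,3)–B(2,2)= A(1,4)–A(2,4)=  → 5/10 unlike.
Row 2: A(2,1)–B(2,2)≠ A(2,1)–B(3,1)≠ B(2,2)–B(3,3)= B(2,2)–B(3,1)= A(2,4)–B(3,4)≠ A(2,4)–B(3,3)≠  → 4/6 unlike.
Row 3: B(3,1)–A(4,1)≠ B(3,1)–A(4,2)≠ B(3,3)–B(3,4)= B(3,3)–A(4,3)≠ B(3,3)–A(4,4)≠ B(3,3)–A(4,2)≠ B(3,4)–A(4,4)≠ B(3,4)–A(4,3)≠  → 7/8 unlike.
Row 4: A(4,1)–A(4,2)= A(4,1)–A(5,1)= A(4,1)–A(5,2)= A(4,2)–A(4,3)= A(4,2)–A(5,2)= A(4,2)–A(5,3)= A(4,2)–A(5,1)= A(4,3)–A(4,4)= A(4,3)–A(5,3)= A(4,3)–A(5,4)= A(4,3)–A(5,2)= A(4,4)–A(5,4)= A(4,4)–A(5,3)=  → 0/13 unlike.
Row 5: A(5,1)–A(5,2)= A(5,2)–A(5,3)= A(5,3)–A(5,4)=  → 0/3 unlike.
Total adjacent occupied pairs: 40; unlike-type pairs: 16.
16/40 reduces to 2/5.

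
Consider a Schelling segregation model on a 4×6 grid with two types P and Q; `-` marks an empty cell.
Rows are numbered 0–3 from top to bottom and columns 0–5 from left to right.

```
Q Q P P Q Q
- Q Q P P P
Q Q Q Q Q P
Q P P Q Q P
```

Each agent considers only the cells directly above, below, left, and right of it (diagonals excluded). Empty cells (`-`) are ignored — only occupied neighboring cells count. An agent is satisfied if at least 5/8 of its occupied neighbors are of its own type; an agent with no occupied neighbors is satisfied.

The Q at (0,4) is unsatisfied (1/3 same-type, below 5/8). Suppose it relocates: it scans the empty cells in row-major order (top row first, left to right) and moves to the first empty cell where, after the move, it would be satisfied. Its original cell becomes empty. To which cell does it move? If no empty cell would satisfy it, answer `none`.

(1,0)

Vacating (0,4). Empty cells in order:
  (1,0): 3/3 same-type → satisfied — stop here.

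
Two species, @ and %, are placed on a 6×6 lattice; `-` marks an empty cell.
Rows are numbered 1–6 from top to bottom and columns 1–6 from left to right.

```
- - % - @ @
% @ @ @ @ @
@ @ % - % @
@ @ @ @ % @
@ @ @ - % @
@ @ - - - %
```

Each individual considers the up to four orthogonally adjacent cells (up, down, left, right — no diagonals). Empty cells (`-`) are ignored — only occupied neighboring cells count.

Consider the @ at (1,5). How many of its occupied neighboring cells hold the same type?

2

Occupied neighbors of (1,5): (2,5)=@, (1,6)=@.
Same type (@): 2 of 2.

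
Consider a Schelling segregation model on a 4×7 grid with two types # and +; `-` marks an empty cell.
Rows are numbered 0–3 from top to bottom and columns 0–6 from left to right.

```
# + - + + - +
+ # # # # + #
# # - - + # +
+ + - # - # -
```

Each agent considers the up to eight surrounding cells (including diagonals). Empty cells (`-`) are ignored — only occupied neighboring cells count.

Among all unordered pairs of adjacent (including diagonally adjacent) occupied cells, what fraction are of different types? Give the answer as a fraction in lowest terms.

Scan each occupied cell's neighbors to the right and below (and the two forward diagonals) so each pair is counted once.
From row 0: 10 unlike of 15 pairs (running 10/15).
From row 1: 9 unlike of 19 pairs (running 19/34).
From row 2: 9 unlike of 11 pairs (running 28/45).
From row 3: 0 unlike of 1 pairs (running 28/46).
Total adjacent occupied pairs: 46; unlike-type pairs: 28.
28/46 reduces to 14/23.

14/23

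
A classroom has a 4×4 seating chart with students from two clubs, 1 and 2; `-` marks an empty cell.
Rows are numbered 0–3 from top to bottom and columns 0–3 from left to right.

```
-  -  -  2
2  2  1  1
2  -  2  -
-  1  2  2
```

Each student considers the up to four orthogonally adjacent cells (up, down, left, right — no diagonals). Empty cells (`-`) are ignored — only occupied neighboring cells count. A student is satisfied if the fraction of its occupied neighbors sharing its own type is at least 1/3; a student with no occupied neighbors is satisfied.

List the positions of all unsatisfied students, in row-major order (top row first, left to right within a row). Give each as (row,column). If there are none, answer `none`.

(0,3), (3,1)

Row 0: (0,3)2 0/1 ✗
Row 1: (1,0)2 2/2 ✓ · (1,1)2 1/2 ✓ · (1,2)1 1/3 ✓ · (1,3)1 1/2 ✓
Row 2: (2,0)2 1/1 ✓ · (2,2)2 1/2 ✓
Row 3: (3,1)1 0/1 ✗ · (3,2)2 2/3 ✓ · (3,3)2 1/1 ✓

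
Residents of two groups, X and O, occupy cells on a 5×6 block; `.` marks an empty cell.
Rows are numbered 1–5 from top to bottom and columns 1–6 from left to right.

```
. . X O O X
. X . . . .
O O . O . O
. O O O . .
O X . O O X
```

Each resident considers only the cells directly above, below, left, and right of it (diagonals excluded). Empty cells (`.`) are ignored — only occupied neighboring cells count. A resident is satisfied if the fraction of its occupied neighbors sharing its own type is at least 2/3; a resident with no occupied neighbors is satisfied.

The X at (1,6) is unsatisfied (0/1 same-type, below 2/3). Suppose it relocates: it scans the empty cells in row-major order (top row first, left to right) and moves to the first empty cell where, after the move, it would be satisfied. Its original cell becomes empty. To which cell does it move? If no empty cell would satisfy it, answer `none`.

(1,1)

Vacating (1,6). Empty cells in order:
  (1,1): 0/0 same-type → satisfied — stop here.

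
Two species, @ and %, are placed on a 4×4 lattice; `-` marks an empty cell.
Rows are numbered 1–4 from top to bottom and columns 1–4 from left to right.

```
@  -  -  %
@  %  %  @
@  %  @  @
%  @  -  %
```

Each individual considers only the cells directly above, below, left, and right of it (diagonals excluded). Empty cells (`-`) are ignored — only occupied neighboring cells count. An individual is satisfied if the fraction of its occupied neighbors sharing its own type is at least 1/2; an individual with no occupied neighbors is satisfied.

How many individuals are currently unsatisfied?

9

Row 1: (1,1)@ 1/1 satisfied · (1,4)% 0/1 not
Row 2: (2,1)@ 2/3 satisfied · (2,2)% 2/3 satisfied · (2,3)% 1/3 not · (2,4)@ 1/3 not
Row 3: (3,1)@ 1/3 not · (3,2)% 1/4 not · (3,3)@ 1/3 not · (3,4)@ 2/3 satisfied
Row 4: (4,1)% 0/2 not · (4,2)@ 0/2 not · (4,4)% 0/1 not
Unsatisfied: (1,4), (2,3), (2,4), (3,1), (3,2), (3,3), (4,1), (4,2), (4,4) — 9 in total.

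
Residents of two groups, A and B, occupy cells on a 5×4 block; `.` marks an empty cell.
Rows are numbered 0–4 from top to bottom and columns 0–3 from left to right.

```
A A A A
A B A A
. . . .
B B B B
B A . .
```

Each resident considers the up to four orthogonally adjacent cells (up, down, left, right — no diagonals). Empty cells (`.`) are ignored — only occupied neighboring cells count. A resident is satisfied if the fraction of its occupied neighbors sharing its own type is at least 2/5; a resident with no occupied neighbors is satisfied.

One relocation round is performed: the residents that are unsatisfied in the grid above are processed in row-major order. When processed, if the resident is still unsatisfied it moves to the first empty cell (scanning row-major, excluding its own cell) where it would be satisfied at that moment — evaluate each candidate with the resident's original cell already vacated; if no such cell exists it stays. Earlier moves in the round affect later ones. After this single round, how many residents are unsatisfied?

0

Initially unsatisfied (in order): (1,1), (4,1).
  (1,1) → (2,0).
  (4,1) → (1,1).
Resulting grid:
A A A A
A A A A
B . . .
B B B B
B . . .
All satisfied now.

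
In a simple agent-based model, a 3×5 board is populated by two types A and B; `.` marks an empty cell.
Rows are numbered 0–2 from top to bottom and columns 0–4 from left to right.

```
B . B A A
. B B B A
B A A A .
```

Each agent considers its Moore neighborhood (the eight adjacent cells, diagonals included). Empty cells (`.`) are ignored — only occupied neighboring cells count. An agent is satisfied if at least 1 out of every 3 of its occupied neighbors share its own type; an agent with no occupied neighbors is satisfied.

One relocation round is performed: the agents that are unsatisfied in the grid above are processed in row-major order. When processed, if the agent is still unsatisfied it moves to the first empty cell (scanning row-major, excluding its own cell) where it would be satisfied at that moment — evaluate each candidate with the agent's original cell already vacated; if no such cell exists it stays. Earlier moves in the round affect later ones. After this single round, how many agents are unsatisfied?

0

Initially unsatisfied (in order): (1,3), (2,1).
  (1,3) → (0,1).
  (2,1) → (1,3).
Resulting grid:
B B B A A
. B B A A
B . A A .
All satisfied now.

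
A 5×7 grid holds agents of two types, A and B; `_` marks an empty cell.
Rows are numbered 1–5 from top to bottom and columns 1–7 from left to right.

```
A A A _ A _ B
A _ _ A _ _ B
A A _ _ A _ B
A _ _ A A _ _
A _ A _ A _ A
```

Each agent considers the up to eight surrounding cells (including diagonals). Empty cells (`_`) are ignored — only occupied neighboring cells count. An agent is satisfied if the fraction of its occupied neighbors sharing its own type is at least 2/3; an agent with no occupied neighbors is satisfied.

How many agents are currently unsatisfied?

0

Row 1: (1,1)A 2/2 ok · (1,2)A 3/3 ok · (1,3)A 2/2 ok · (1,5)A 1/1 ok · (1,7)B 1/1 ok
Row 2: (2,1)A 4/4 ok · (2,4)A 3/3 ok · (2,7)B 2/2 ok
Row 3: (3,1)A 3/3 ok · (3,2)A 3/3 ok · (3,5)A 3/3 ok · (3,7)B 1/1 ok
Row 4: (4,1)A 3/3 ok · (4,4)A 4/4 ok · (4,5)A 3/3 ok
Row 5: (5,1)A 1/1 ok · (5,3)A 1/1 ok · (5,5)A 2/2 ok · (5,7)A 0/0 ok
Every one meets the threshold.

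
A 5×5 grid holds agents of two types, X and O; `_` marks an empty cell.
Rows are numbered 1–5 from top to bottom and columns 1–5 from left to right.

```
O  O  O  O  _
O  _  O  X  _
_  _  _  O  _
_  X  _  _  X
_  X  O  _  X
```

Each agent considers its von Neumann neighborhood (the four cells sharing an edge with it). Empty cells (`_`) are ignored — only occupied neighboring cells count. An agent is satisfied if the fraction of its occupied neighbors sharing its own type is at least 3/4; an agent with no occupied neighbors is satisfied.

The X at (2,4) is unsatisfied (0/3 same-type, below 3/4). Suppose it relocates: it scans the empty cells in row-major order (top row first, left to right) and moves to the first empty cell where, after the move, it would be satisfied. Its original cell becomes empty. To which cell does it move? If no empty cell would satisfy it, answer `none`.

Vacating (2,4). Empty cells in order:
  (1,5): 0/1 same-type → still unsatisfied.
  (2,2): 0/3 same-type → still unsatisfied.
  (2,5): 0/0 same-type → satisfied — stop here.

(2,5)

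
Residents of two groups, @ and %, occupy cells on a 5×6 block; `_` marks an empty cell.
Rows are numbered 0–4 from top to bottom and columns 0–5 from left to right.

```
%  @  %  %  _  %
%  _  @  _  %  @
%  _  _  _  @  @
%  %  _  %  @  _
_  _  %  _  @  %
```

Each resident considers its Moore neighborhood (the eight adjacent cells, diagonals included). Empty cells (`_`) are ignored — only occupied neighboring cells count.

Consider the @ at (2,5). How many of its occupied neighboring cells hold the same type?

3

Occupied neighbors of (2,5): (1,4)=%, (1,5)=@, (2,4)=@, (3,4)=@.
Same type (@): 3 of 4.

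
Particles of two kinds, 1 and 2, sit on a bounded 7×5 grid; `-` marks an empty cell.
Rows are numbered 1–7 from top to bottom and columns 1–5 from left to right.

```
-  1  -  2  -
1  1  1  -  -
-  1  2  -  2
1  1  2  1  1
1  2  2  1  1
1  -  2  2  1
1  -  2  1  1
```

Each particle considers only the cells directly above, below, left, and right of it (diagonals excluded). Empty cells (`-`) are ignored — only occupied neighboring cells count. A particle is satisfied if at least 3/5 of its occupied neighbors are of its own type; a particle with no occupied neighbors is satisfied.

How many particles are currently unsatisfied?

Row 1: (1,2)1 1/1 ✓ · (1,4)2 0/0 ✓
Row 2: (2,1)1 1/1 ✓ · (2,2)1 4/4 ✓ · (2,3)1 1/2 ✗
Row 3: (3,2)1 2/3 ✓ · (3,3)2 1/3 ✗ · (3,5)2 0/1 ✗
Row 4: (4,1)1 2/2 ✓ · (4,2)1 2/4 ✗ · (4,3)2 2/4 ✗ · (4,4)1 2/3 ✓ · (4,5)1 2/3 ✓
Row 5: (5,1)1 2/3 ✓ · (5,2)2 1/3 ✗ · (5,3)2 3/4 ✓ · (5,4)1 2/4 ✗ · (5,5)1 3/3 ✓
Row 6: (6,1)1 2/2 ✓ · (6,3)2 3/3 ✓ · (6,4)2 1/4 ✗ · (6,5)1 2/3 ✓
Row 7: (7,1)1 1/1 ✓ · (7,3)2 1/2 ✗ · (7,4)1 1/3 ✗ · (7,5)1 2/2 ✓
Unsatisfied: (2,3), (3,3), (3,5), (4,2), (4,3), (5,2), (5,4), (6,4), (7,3), (7,4) — 10 in total.

10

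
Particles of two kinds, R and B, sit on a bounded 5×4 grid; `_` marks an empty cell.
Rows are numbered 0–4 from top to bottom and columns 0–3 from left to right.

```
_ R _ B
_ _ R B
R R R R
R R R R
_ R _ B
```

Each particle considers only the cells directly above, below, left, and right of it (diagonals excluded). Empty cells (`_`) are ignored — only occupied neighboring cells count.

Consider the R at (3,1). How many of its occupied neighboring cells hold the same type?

4

Occupied neighbors of (3,1): (2,1)=R, (4,1)=R, (3,0)=R, (3,2)=R.
Same type (R): 4 of 4.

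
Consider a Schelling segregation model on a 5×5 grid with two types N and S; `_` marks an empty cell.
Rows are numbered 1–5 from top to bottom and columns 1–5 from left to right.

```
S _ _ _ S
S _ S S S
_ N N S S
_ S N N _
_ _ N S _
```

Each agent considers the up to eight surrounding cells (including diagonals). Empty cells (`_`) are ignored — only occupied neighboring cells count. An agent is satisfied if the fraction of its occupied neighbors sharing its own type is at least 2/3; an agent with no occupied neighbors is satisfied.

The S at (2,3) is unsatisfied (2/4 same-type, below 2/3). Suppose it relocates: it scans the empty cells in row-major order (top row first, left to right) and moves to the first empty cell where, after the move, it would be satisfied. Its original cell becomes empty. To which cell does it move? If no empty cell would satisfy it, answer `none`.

Vacating (2,3). Empty cells in order:
  (1,2): 2/2 same-type → satisfied — stop here.

(1,2)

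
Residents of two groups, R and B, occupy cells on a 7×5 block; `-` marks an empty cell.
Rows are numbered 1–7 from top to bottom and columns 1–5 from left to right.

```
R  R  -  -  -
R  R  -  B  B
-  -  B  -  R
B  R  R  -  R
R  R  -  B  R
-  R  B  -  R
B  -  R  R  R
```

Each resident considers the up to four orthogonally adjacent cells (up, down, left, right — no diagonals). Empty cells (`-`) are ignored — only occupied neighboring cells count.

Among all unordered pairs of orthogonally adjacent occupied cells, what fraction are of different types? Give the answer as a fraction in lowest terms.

7/22

Scan each occupied cell's neighbors to the right and below so each pair is counted once.
From row 1: 0 unlike of 3 pairs (running 0/3).
From row 2: 1 unlike of 3 pairs (running 1/6).
From row 3: 1 unlike of 2 pairs (running 2/8).
From row 4: 2 unlike of 5 pairs (running 4/13).
From row 5: 1 unlike of 4 pairs (running 5/17).
From row 6: 2 unlike of 3 pairs (running 7/20).
From row 7: 0 unlike of 2 pairs (running 7/22).
Total adjacent occupied pairs: 22; unlike-type pairs: 7.
7/22 is already in lowest terms.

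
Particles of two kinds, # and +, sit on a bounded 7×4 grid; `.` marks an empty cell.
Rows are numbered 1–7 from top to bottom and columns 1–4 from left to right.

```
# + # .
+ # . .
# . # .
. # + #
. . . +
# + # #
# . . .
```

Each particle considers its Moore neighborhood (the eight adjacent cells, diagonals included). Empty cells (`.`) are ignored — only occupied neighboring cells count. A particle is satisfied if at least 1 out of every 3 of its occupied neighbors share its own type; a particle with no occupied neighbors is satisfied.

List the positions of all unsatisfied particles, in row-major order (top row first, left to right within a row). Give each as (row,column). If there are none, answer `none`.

(1,1)# 1/3 ok
(1,2)+ 1/4 unhappy
(1,3)# 1/2 ok
(2,1)+ 1/4 unhappy
(2,2)# 4/6 ok
(3,1)# 2/3 ok
(3,3)# 3/4 ok
(4,2)# 2/3 ok
(4,3)+ 1/4 unhappy
(4,4)# 1/3 ok
(5,4)+ 1/4 unhappy
(6,1)# 1/2 ok
(6,2)+ 0/3 unhappy
(6,3)# 1/3 ok
(6,4)# 1/2 ok
(7,1)# 1/2 ok

(1,2), (2,1), (4,3), (5,4), (6,2)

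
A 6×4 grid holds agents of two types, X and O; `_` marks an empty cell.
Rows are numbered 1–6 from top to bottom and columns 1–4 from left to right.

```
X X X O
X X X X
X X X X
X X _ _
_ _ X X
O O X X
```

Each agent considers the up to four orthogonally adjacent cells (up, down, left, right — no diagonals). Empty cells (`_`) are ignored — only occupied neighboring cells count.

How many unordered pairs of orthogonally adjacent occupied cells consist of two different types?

Scan each occupied cell's neighbors to the right and below so each pair is counted once.
Row 1: X(1,1)–X(1,2)= X(1,1)–X(2,1)= X(1,2)–X(1,3)= X(1,2)–X(2,2)= X(1,3)–O(1,4)≠ X(1,3)–X(2,3)= O(1,4)–X(2,4)≠  → 2/7 unlike.
Row 2: X(2,1)–X(2,2)= X(2,1)–X(3,1)= X(2,2)–X(2,3)= X(2,2)–X(3,2)= X(2,3)–X(2,4)= X(2,3)–X(3,3)= X(2,4)–X(3,4)=  → 0/7 unlike.
Row 3: X(3,1)–X(3,2)= X(3,1)–X(4,1)= X(3,2)–X(3,3)= X(3,2)–X(4,2)= X(3,3)–X(3,4)=  → 0/5 unlike.
Row 4: X(4,1)–X(4,2)=  → 0/1 unlike.
Row 5: X(5,3)–X(5,4)= X(5,3)–X(6,3)= X(5,4)–X(6,4)=  → 0/3 unlike.
Row 6: O(6,1)–O(6,2)= O(6,2)–X(6,3)≠ X(6,3)–X(6,4)=  → 1/3 unlike.
Total adjacent occupied pairs: 26; unlike-type pairs: 3.

3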